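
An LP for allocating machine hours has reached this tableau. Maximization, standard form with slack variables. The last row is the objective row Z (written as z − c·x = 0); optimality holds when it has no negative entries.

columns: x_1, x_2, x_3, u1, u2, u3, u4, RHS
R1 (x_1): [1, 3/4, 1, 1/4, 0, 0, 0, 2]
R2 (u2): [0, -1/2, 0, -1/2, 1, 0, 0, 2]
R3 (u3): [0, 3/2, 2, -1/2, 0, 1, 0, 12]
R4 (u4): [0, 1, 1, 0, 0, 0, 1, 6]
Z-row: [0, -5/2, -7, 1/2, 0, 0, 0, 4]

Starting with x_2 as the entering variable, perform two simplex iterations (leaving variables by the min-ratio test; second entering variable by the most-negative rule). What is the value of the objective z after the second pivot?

18

Ratio test on column x_2 — row 1: 2/(3/4) = 8/3; row 2: entry -1/2 ≤ 0; row 3: 12/(3/2) = 8; row 4: 6/1 = 6. Minimum is 8/3 at row 1 (x_1 leaves); pivot element 3/4.
Pivot on row 1; the Z-row RHS becomes 4 − (-5/2)·(8/3) = 32/3.
Next entering variable (most negative Z-row entry -11/3): x_3.
Ratio test on column x_3 — row 1: (8/3)/(4/3) = 2; row 2: (10/3)/(2/3) = 5; row 3: entry 0 ≤ 0; row 4: entry -1/3 ≤ 0. Minimum is 2 at row 1 (x_2 leaves); pivot element 4/3.
After the second pivot the Z-row RHS is 32/3 − (-11/3)·2 = 18.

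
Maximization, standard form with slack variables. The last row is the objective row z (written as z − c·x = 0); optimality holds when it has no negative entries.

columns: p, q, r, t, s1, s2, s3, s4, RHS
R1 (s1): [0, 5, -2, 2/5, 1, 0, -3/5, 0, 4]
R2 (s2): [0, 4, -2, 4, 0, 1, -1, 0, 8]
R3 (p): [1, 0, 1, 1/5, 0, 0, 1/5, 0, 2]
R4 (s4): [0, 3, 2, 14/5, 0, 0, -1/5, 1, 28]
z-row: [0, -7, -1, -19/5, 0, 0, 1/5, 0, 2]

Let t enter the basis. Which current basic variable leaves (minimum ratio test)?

Column t entries and ratios — s1: 4/(2/5) = 10; s2: 8/4 = 2; p: 2/(1/5) = 10; s4: 28/(14/5) = 10.
Smallest ratio is 2 in the row of s2, so s2 leaves.

s2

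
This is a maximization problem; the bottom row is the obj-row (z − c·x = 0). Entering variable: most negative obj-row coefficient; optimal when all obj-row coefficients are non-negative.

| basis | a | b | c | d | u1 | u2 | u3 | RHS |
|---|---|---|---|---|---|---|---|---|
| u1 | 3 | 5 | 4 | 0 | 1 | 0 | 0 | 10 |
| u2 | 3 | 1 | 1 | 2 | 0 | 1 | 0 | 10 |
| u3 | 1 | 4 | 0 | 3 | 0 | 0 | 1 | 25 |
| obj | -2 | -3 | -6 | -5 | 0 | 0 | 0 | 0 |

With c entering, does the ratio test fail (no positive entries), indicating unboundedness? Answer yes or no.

Column c has positive entries in row(s) 1, 2, so the ratio test bounds it — not unbounded.

no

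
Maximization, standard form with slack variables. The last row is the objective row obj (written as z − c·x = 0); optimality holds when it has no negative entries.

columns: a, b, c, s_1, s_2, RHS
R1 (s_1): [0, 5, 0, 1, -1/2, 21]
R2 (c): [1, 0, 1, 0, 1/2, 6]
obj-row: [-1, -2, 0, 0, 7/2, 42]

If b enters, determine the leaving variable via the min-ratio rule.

Column b entries and ratios — s_1: 21/5 = 21/5; c: 0 ≤ 0, skip.
Smallest ratio is 21/5 in the row of s_1, so s_1 leaves.

s_1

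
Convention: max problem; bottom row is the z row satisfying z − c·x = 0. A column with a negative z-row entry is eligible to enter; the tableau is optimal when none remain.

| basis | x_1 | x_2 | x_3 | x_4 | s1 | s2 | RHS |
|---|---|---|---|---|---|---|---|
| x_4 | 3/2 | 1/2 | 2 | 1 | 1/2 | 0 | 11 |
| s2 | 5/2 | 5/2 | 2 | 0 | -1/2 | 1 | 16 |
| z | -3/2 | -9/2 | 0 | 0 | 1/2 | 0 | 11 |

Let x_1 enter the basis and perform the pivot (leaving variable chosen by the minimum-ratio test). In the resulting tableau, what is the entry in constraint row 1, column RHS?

7/5

Ratio test on column x_1 — row 1: 11/(3/2) = 22/3; row 2: 16/(5/2) = 32/5. Minimum is 32/5 at row 2 (s2 leaves); pivot element 5/2.
Divide row 2 by 5/2; eliminate column x_1 from the other rows.
Row 1 update in column RHS: 11 − (3/2)·(32/5) = 7/5.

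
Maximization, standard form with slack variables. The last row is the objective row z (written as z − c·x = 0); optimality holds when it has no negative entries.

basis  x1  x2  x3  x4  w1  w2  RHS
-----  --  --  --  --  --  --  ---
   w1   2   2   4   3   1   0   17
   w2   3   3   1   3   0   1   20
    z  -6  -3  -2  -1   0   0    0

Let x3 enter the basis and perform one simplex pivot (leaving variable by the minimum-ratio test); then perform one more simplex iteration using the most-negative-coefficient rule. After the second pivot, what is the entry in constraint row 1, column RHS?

11/10

Ratio test on column x3 — row 1: 17/4 = 17/4; row 2: 20/1 = 20. Minimum is 17/4 at row 1 (w1 leaves); pivot element 4.
Divide row 1 by 4; eliminate column x3 from the other rows.
Second iteration: most negative z-row entry is -5 in column x1, so x1 enters.
Ratio test on column x1 — row 1: (17/4)/(1/2) = 17/2; row 2: (63/4)/(5/2) = 63/10. Minimum is 63/10 at row 2 (w2 leaves); pivot element 5/2.
Divide row 2 by 5/2; eliminate column x1 from the other rows.
After both pivots, the entry at constraint row 1, column RHS is 11/10.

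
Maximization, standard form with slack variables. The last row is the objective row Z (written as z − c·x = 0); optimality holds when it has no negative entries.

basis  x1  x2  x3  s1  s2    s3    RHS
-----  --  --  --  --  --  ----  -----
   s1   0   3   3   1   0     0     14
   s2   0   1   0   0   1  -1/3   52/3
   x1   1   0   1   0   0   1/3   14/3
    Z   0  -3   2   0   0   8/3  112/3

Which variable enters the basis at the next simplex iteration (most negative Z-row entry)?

Negative Z-row entries: x2: -3.
The most negative is -3 in column x2, so x2 enters.

x2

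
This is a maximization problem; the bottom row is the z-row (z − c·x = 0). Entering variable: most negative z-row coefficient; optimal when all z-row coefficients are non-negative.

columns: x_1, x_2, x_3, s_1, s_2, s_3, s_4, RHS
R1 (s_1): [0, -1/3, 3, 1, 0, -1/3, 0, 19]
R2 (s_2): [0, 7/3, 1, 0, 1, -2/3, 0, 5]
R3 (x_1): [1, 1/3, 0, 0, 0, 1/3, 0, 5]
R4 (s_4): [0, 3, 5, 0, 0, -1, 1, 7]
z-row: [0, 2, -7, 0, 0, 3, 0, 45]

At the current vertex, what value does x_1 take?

x_1 is basic (row 3); its value is the RHS of that row, 5.

5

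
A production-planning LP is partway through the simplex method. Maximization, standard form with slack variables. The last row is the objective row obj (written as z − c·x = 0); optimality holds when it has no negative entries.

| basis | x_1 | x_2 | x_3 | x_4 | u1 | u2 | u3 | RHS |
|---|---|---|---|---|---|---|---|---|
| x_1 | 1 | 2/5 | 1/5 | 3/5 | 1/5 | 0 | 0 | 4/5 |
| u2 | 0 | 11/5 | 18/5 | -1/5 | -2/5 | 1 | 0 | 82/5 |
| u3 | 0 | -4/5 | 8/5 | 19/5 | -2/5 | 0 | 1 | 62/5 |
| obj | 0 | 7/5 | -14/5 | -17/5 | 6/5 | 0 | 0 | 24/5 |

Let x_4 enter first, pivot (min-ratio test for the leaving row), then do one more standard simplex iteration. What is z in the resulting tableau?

Ratio test on column x_4 — row 1: (4/5)/(3/5) = 4/3; row 2: entry -1/5 ≤ 0; row 3: (62/5)/(19/5) = 62/19. Minimum is 4/3 at row 1 (x_1 leaves); pivot element 3/5.
Pivot on row 1; the obj-row RHS becomes 24/5 − (-17/5)·(4/3) = 28/3.
Next entering variable (most negative obj-row entry -5/3): x_3.
Ratio test on column x_3 — row 1: (4/3)/(1/3) = 4; row 2: (50/3)/(11/3) = 50/11; row 3: (22/3)/(1/3) = 22. Minimum is 4 at row 1 (x_4 leaves); pivot element 1/3.
After the second pivot the obj-row RHS is 28/3 − (-5/3)·4 = 16.

16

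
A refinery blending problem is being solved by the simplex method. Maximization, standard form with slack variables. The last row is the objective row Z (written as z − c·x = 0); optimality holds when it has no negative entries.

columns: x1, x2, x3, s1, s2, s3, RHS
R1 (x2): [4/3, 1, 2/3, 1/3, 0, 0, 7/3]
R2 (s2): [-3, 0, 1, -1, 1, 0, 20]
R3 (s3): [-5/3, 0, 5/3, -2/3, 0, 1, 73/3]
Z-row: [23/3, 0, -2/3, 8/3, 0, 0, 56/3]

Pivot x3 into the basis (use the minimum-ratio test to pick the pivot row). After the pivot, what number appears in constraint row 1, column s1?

1/2

Ratio test on column x3 — row 1: (7/3)/(2/3) = 7/2; row 2: 20/1 = 20; row 3: (73/3)/(5/3) = 73/5. Minimum is 7/2 at row 1 (x2 leaves); pivot element 2/3.
Divide row 1 by 2/3; eliminate column x3 from the other rows.
In the new row 1, the s1 entry is the old entry divided by the pivot: (1/3)/(2/3) = 1/2.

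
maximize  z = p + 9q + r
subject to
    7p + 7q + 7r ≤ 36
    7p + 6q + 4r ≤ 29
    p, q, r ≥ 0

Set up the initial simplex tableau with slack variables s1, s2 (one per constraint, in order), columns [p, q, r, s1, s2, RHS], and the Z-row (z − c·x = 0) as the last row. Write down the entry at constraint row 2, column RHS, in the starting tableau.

The RHS of constraint 2 is b_2 = 29.

29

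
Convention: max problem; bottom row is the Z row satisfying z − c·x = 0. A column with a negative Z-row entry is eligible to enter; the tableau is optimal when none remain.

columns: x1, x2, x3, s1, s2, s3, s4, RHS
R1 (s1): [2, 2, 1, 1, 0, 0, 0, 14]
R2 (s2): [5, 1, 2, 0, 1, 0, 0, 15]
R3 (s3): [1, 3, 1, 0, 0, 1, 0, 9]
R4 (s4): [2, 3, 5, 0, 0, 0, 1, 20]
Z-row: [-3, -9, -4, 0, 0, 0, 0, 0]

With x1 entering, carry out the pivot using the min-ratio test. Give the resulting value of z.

9

Ratio test on column x1 — row 1: 14/2 = 7; row 2: 15/5 = 3; row 3: 9/1 = 9; row 4: 20/2 = 10. Minimum is 3 at row 2 (s2 leaves); pivot element 5.
Pivot on row 2; the Z-row RHS becomes 0 − (-3)·3 = 9.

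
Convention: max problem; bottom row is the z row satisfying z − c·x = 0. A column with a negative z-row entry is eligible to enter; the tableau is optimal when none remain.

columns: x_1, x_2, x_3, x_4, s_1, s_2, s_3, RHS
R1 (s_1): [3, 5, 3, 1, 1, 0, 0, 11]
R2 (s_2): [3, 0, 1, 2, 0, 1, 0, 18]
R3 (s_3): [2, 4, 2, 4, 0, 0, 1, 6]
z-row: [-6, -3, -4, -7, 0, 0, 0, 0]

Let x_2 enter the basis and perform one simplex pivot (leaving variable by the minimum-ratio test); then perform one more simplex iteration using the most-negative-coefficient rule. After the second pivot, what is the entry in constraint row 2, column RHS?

9

Ratio test on column x_2 — row 1: 11/5 = 11/5; row 2: entry 0 ≤ 0; row 3: 6/4 = 3/2. Minimum is 3/2 at row 3 (s_3 leaves); pivot element 4.
Divide row 3 by 4; eliminate column x_2 from the other rows.
Second iteration: most negative z-row entry is -9/2 in column x_1, so x_1 enters.
Ratio test on column x_1 — row 1: (7/2)/(1/2) = 7; row 2: 18/3 = 6; row 3: (3/2)/(1/2) = 3. Minimum is 3 at row 3 (x_2 leaves); pivot element 1/2.
Divide row 3 by 1/2; eliminate column x_1 from the other rows.
After both pivots, the entry at constraint row 2, column RHS is 9.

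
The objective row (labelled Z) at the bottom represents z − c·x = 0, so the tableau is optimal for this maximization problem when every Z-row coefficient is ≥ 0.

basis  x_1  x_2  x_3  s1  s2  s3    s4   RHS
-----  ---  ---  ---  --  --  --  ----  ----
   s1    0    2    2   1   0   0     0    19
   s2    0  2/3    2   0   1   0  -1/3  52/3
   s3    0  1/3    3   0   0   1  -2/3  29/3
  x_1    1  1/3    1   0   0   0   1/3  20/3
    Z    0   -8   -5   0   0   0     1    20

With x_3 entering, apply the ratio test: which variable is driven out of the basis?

s3

Column x_3 entries and ratios — s1: 19/2 = 19/2; s2: (52/3)/2 = 26/3; s3: (29/3)/3 = 29/9; x_1: (20/3)/1 = 20/3.
Smallest ratio is 29/9 in the row of s3, so s3 leaves.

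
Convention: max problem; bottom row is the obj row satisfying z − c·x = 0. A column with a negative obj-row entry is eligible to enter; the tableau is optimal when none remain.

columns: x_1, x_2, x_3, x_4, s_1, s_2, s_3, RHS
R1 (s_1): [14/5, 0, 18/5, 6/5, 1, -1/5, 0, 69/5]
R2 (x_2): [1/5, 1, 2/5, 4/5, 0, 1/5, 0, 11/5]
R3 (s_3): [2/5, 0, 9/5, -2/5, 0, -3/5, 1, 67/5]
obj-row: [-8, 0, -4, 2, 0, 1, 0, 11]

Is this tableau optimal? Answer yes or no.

The obj-row has a negative entry -8 in column x_1, so it is not optimal.

no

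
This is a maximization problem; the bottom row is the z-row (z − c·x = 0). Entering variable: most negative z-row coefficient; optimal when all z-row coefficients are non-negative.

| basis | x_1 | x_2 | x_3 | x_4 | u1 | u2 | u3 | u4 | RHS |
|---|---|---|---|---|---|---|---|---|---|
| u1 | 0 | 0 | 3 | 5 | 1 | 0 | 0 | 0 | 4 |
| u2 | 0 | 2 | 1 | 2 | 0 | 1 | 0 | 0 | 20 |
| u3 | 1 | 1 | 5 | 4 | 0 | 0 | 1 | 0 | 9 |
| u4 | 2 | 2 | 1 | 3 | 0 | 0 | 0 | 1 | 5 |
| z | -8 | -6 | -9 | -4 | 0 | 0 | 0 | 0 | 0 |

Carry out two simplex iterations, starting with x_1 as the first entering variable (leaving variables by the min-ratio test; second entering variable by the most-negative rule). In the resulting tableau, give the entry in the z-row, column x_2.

2

Ratio test on column x_1 — row 1: entry 0 ≤ 0; row 2: entry 0 ≤ 0; row 3: 9/1 = 9; row 4: 5/2 = 5/2. Minimum is 5/2 at row 4 (u4 leaves); pivot element 2.
Divide row 4 by 2; eliminate column x_1 from the other rows.
Second iteration: most negative z-row entry is -5 in column x_3, so x_3 enters.
Ratio test on column x_3 — row 1: 4/3 = 4/3; row 2: 20/1 = 20; row 3: (13/2)/(9/2) = 13/9; row 4: (5/2)/(1/2) = 5. Minimum is 4/3 at row 1 (u1 leaves); pivot element 3.
Divide row 1 by 3; eliminate column x_3 from the other rows.
After both pivots, the entry at the z-row, column x_2 is 2.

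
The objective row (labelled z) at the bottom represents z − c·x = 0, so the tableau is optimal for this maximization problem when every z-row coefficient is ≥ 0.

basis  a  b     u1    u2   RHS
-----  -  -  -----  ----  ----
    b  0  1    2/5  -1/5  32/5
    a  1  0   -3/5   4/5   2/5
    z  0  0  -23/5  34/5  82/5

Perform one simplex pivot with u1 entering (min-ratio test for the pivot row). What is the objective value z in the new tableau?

90

Ratio test on column u1 — row 1: (32/5)/(2/5) = 16; row 2: entry -3/5 ≤ 0. Minimum is 16 at row 1 (b leaves); pivot element 2/5.
Pivot on row 1; the z-row RHS becomes 82/5 − (-23/5)·16 = 90.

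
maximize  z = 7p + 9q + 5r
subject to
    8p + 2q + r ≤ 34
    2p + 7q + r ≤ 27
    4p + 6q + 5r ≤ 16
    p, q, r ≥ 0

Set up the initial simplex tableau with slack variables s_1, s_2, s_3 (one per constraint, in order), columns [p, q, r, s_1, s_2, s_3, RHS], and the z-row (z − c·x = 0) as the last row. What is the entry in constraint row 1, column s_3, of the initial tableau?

Slack s_3 belongs to constraint 3; its column is the unit vector e_3, so the entry in row 1 is 0.

0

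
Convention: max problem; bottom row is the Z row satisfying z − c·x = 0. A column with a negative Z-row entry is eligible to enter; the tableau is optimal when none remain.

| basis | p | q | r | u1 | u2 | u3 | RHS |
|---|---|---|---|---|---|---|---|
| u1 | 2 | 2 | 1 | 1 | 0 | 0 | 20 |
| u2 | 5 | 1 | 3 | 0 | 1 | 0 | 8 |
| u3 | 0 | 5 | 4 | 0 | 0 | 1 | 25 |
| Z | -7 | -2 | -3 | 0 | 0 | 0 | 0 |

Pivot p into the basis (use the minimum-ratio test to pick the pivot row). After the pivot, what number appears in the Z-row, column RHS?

Ratio test on column p — row 1: 20/2 = 10; row 2: 8/5 = 8/5; row 3: entry 0 ≤ 0. Minimum is 8/5 at row 2 (u2 leaves); pivot element 5.
Divide row 2 by 5; eliminate column p from the other rows.
Z-row update in column RHS: 0 − (-7)·(8/5) = 56/5.

56/5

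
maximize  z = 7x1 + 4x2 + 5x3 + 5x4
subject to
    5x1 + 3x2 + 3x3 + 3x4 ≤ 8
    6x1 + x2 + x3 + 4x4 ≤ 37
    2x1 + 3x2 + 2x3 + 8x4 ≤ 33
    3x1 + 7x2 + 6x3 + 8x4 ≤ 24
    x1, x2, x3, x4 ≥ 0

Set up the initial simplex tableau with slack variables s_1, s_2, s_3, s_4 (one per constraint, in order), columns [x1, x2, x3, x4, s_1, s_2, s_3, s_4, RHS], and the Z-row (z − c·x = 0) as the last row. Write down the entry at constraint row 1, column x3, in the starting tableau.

3

Constraint 1 has coefficient 3 on x3.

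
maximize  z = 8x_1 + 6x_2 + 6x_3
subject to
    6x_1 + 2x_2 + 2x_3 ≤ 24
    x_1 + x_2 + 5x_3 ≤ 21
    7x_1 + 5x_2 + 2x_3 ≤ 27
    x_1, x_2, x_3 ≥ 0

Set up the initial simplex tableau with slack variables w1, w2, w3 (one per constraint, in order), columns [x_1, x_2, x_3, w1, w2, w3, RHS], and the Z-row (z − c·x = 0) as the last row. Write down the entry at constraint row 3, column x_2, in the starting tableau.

Constraint 3 has coefficient 5 on x_2.

5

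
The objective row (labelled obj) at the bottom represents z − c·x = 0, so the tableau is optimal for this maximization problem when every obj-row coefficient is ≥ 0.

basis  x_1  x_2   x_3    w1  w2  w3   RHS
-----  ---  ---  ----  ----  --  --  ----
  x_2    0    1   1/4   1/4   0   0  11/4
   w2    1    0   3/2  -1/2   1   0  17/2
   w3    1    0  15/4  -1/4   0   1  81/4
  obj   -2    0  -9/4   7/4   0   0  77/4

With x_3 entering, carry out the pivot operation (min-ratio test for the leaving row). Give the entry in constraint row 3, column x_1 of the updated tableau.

4/15

Ratio test on column x_3 — row 1: (11/4)/(1/4) = 11; row 2: (17/2)/(3/2) = 17/3; row 3: (81/4)/(15/4) = 27/5. Minimum is 27/5 at row 3 (w3 leaves); pivot element 15/4.
Divide row 3 by 15/4; eliminate column x_3 from the other rows.
In the new row 3, the x_1 entry is the old entry divided by the pivot: 1/(15/4) = 4/15.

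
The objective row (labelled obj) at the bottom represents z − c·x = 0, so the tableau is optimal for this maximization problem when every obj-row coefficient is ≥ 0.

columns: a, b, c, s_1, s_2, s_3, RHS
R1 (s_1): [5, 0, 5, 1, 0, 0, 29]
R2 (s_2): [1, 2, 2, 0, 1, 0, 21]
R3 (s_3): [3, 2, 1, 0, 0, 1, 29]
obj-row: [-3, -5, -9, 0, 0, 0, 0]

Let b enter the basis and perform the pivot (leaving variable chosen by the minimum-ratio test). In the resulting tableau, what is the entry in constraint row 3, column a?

2

Ratio test on column b — row 1: entry 0 ≤ 0; row 2: 21/2 = 21/2; row 3: 29/2 = 29/2. Minimum is 21/2 at row 2 (s_2 leaves); pivot element 2.
Divide row 2 by 2; eliminate column b from the other rows.
Row 3 update in column a: 3 − 2·(1/2) = 2.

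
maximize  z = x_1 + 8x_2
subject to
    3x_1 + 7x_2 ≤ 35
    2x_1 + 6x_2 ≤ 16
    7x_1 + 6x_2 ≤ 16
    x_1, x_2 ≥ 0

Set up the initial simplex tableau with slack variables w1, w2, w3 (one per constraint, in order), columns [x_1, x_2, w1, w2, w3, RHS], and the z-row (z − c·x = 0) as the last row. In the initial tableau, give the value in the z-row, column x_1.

-1

The z-row carries the negated objective coefficients: the x_1 entry is -1.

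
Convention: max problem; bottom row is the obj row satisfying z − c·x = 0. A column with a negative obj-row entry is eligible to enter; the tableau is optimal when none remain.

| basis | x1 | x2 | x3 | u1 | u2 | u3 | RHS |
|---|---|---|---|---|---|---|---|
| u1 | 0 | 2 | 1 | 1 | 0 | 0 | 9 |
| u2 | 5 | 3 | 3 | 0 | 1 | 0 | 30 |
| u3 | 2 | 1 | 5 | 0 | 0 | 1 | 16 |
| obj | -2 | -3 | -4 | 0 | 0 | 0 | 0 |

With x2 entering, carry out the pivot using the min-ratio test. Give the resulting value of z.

27/2

Ratio test on column x2 — row 1: 9/2 = 9/2; row 2: 30/3 = 10; row 3: 16/1 = 16. Minimum is 9/2 at row 1 (u1 leaves); pivot element 2.
Pivot on row 1; the obj-row RHS becomes 0 − (-3)·(9/2) = 27/2.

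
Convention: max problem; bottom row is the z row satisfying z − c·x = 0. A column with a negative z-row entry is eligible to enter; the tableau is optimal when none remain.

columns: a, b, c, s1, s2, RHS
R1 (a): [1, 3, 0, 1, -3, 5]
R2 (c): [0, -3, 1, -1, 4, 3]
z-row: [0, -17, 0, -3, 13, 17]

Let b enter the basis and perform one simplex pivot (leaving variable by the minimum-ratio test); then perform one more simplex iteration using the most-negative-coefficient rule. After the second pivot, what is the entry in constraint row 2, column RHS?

Ratio test on column b — row 1: 5/3 = 5/3; row 2: entry -3 ≤ 0. Minimum is 5/3 at row 1 (a leaves); pivot element 3.
Divide row 1 by 3; eliminate column b from the other rows.
Second iteration: most negative z-row entry is -4 in column s2, so s2 enters.
Ratio test on column s2 — row 1: entry -1 ≤ 0; row 2: 8/1 = 8. Minimum is 8 at row 2 (c leaves); pivot element 1.
Divide row 2 by 1; eliminate column s2 from the other rows.
After both pivots, the entry at constraint row 2, column RHS is 8.

8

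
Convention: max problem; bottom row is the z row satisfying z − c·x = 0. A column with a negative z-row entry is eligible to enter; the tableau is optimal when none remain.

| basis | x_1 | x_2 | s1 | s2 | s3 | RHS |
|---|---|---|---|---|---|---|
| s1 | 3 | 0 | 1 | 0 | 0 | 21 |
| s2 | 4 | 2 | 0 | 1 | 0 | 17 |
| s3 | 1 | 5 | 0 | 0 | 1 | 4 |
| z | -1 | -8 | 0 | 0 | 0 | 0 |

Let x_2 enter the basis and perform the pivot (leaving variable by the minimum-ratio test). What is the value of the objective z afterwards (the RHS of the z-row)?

32/5

Ratio test on column x_2 — row 1: entry 0 ≤ 0; row 2: 17/2 = 17/2; row 3: 4/5 = 4/5. Minimum is 4/5 at row 3 (s3 leaves); pivot element 5.
Pivot on row 3; the z-row RHS becomes 0 − (-8)·(4/5) = 32/5.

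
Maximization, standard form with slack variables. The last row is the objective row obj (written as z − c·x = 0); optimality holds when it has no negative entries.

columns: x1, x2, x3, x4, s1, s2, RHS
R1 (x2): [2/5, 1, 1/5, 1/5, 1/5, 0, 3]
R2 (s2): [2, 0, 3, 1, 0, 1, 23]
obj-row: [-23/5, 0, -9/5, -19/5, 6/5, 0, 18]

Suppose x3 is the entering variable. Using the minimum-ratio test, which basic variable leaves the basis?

s2

Column x3 entries and ratios — x2: 3/(1/5) = 15; s2: 23/3 = 23/3.
Smallest ratio is 23/3 in the row of s2, so s2 leaves.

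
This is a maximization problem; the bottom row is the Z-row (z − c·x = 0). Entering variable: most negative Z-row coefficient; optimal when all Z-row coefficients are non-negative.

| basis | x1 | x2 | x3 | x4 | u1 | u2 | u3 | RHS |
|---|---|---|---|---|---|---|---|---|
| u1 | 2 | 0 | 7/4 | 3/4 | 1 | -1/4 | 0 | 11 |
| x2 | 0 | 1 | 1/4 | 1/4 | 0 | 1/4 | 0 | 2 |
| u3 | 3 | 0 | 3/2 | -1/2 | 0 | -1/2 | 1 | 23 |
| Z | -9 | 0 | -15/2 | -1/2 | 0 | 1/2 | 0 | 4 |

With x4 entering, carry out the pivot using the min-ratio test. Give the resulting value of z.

Ratio test on column x4 — row 1: 11/(3/4) = 44/3; row 2: 2/(1/4) = 8; row 3: entry -1/2 ≤ 0. Minimum is 8 at row 2 (x2 leaves); pivot element 1/4.
Pivot on row 2; the Z-row RHS becomes 4 − (-1/2)·8 = 8.

8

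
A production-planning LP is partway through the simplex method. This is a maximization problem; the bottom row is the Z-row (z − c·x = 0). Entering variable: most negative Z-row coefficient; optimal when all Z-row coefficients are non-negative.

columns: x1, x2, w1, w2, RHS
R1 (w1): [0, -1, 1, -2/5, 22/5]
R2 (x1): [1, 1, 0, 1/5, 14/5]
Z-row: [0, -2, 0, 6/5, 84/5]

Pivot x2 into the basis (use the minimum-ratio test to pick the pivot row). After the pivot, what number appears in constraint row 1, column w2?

Ratio test on column x2 — row 1: entry -1 ≤ 0; row 2: (14/5)/1 = 14/5. Minimum is 14/5 at row 2 (x1 leaves); pivot element 1.
Divide row 2 by 1; eliminate column x2 from the other rows.
Row 1 update in column w2: -2/5 − (-1)·(1/5) = -1/5.

-1/5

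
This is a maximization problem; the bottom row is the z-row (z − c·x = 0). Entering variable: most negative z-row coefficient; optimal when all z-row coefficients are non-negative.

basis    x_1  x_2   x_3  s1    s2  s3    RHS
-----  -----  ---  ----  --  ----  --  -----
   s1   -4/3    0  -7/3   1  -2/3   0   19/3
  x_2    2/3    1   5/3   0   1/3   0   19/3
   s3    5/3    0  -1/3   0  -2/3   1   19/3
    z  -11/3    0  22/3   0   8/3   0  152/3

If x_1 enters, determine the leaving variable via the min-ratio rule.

s3

Column x_1 entries and ratios — s1: -4/3 ≤ 0, skip; x_2: (19/3)/(2/3) = 19/2; s3: (19/3)/(5/3) = 19/5.
Smallest ratio is 19/5 in the row of s3, so s3 leaves.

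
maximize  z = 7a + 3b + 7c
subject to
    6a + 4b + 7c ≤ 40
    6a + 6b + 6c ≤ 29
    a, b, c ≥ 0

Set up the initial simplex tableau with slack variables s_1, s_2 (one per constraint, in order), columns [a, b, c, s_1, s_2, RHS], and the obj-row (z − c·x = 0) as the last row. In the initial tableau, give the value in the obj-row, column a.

The obj-row carries the negated objective coefficients: the a entry is -7.

-7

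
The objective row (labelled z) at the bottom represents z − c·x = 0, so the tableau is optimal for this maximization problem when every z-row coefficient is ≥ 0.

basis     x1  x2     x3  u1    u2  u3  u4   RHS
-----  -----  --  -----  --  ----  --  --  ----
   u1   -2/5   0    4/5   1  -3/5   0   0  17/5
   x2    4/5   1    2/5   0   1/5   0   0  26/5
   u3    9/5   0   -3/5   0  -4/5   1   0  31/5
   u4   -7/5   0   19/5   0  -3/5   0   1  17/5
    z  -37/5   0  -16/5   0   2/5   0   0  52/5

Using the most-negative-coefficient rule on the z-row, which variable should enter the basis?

Negative z-row entries: x1: -37/5, x3: -16/5.
The most negative is -37/5 in column x1, so x1 enters.

x1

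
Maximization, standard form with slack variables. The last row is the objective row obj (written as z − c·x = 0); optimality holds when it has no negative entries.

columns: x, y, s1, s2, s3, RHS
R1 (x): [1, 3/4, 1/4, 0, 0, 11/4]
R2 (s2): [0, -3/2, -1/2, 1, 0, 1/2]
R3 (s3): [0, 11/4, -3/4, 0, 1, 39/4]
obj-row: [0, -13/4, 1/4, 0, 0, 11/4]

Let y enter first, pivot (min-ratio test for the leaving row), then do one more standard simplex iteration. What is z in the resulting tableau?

72/5

Ratio test on column y — row 1: (11/4)/(3/4) = 11/3; row 2: entry -3/2 ≤ 0; row 3: (39/4)/(11/4) = 39/11. Minimum is 39/11 at row 3 (s3 leaves); pivot element 11/4.
Pivot on row 3; the obj-row RHS becomes 11/4 − (-13/4)·(39/11) = 157/11.
Next entering variable (most negative obj-row entry -7/11): s1.
Ratio test on column s1 — row 1: (1/11)/(5/11) = 1/5; row 2: entry -10/11 ≤ 0; row 3: entry -3/11 ≤ 0. Minimum is 1/5 at row 1 (x leaves); pivot element 5/11.
After the second pivot the obj-row RHS is 157/11 − (-7/11)·(1/5) = 72/5.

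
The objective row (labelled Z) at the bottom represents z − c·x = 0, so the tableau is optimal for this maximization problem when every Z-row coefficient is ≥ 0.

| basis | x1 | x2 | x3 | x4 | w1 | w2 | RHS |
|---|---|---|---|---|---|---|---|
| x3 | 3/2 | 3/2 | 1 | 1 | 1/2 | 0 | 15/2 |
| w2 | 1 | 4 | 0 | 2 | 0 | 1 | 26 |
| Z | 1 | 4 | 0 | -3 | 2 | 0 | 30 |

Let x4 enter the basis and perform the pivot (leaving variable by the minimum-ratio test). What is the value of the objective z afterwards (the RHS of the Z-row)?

Ratio test on column x4 — row 1: (15/2)/1 = 15/2; row 2: 26/2 = 13. Minimum is 15/2 at row 1 (x3 leaves); pivot element 1.
Pivot on row 1; the Z-row RHS becomes 30 − (-3)·(15/2) = 105/2.

105/2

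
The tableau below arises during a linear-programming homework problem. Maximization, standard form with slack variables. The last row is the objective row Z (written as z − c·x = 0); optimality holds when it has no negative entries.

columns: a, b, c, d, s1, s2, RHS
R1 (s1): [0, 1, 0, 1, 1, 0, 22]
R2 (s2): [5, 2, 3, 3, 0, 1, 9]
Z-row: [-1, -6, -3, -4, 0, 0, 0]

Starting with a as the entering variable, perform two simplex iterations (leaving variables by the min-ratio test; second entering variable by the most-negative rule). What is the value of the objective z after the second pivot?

27

Ratio test on column a — row 1: entry 0 ≤ 0; row 2: 9/5 = 9/5. Minimum is 9/5 at row 2 (s2 leaves); pivot element 5.
Pivot on row 2; the Z-row RHS becomes 0 − (-1)·(9/5) = 9/5.
Next entering variable (most negative Z-row entry -28/5): b.
Ratio test on column b — row 1: 22/1 = 22; row 2: (9/5)/(2/5) = 9/2. Minimum is 9/2 at row 2 (a leaves); pivot element 2/5.
After the second pivot the Z-row RHS is 9/5 − (-28/5)·(9/2) = 27.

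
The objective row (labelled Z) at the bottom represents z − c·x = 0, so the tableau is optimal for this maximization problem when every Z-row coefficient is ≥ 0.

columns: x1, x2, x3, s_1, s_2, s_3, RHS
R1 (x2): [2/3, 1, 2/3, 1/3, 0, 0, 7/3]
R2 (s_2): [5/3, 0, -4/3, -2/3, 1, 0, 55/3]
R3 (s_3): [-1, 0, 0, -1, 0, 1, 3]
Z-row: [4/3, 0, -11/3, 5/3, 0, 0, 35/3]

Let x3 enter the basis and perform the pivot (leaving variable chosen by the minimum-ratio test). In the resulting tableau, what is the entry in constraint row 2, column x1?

3

Ratio test on column x3 — row 1: (7/3)/(2/3) = 7/2; row 2: entry -4/3 ≤ 0; row 3: entry 0 ≤ 0. Minimum is 7/2 at row 1 (x2 leaves); pivot element 2/3.
Divide row 1 by 2/3; eliminate column x3 from the other rows.
Row 2 update in column x1: 5/3 − (-4/3)·1 = 3.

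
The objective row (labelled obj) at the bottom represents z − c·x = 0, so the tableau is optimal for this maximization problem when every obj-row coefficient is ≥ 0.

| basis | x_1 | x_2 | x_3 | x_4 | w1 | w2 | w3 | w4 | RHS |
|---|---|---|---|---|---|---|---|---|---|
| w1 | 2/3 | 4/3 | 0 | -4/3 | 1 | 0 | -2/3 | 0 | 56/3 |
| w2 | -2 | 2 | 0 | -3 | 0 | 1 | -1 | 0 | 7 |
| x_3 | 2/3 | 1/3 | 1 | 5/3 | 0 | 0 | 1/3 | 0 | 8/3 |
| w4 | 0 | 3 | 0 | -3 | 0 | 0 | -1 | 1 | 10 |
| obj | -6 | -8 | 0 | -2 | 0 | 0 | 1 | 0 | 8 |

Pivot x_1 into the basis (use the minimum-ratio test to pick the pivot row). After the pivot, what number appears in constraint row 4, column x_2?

Ratio test on column x_1 — row 1: (56/3)/(2/3) = 28; row 2: entry -2 ≤ 0; row 3: (8/3)/(2/3) = 4; row 4: entry 0 ≤ 0. Minimum is 4 at row 3 (x_3 leaves); pivot element 2/3.
Divide row 3 by 2/3; eliminate column x_1 from the other rows.
Row 4 update in column x_2: 3 − 0·(1/2) = 3.

3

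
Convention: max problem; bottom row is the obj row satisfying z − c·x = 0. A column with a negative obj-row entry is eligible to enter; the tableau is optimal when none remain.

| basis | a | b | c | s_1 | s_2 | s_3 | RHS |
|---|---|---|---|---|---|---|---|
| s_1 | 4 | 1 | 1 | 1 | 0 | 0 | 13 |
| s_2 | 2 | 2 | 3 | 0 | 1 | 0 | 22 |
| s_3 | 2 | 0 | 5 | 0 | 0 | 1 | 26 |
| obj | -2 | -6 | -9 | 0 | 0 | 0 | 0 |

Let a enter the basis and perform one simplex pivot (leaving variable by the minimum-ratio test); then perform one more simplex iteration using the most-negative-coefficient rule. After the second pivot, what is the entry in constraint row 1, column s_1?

Ratio test on column a — row 1: 13/4 = 13/4; row 2: 22/2 = 11; row 3: 26/2 = 13. Minimum is 13/4 at row 1 (s_1 leaves); pivot element 4.
Divide row 1 by 4; eliminate column a from the other rows.
Second iteration: most negative obj-row entry is -17/2 in column c, so c enters.
Ratio test on column c — row 1: (13/4)/(1/4) = 13; row 2: (31/2)/(5/2) = 31/5; row 3: (39/2)/(9/2) = 13/3. Minimum is 13/3 at row 3 (s_3 leaves); pivot element 9/2.
Divide row 3 by 9/2; eliminate column c from the other rows.
After both pivots, the entry at constraint row 1, column s_1 is 5/18.

5/18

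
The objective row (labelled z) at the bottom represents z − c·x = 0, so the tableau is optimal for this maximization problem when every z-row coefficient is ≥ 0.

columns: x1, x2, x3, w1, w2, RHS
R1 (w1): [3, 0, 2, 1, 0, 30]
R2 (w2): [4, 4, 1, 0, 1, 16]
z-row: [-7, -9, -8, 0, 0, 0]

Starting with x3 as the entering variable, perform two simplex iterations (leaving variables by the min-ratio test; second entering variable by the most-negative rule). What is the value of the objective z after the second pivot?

Ratio test on column x3 — row 1: 30/2 = 15; row 2: 16/1 = 16. Minimum is 15 at row 1 (w1 leaves); pivot element 2.
Pivot on row 1; the z-row RHS becomes 0 − (-8)·15 = 120.
Next entering variable (most negative z-row entry -9): x2.
Ratio test on column x2 — row 1: entry 0 ≤ 0; row 2: 1/4 = 1/4. Minimum is 1/4 at row 2 (w2 leaves); pivot element 4.
After the second pivot the z-row RHS is 120 − (-9)·(1/4) = 489/4.

489/4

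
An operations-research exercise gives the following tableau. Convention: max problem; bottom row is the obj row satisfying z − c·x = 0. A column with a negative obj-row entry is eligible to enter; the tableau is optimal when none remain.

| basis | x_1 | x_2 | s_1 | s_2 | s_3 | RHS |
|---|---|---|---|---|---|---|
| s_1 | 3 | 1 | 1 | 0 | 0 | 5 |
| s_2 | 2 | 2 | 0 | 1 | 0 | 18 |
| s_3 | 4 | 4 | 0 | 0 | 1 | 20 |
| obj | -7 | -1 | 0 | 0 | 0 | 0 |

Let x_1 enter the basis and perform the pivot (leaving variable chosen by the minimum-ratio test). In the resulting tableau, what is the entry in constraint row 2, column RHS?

Ratio test on column x_1 — row 1: 5/3 = 5/3; row 2: 18/2 = 9; row 3: 20/4 = 5. Minimum is 5/3 at row 1 (s_1 leaves); pivot element 3.
Divide row 1 by 3; eliminate column x_1 from the other rows.
Row 2 update in column RHS: 18 − 2·(5/3) = 44/3.

44/3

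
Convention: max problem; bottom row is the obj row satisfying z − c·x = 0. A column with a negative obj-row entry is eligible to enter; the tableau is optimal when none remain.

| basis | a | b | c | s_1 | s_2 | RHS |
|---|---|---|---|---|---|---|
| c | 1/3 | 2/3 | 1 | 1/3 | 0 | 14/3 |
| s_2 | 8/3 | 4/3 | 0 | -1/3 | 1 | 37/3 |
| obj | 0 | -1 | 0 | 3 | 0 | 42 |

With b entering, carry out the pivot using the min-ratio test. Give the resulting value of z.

49

Ratio test on column b — row 1: (14/3)/(2/3) = 7; row 2: (37/3)/(4/3) = 37/4. Minimum is 7 at row 1 (c leaves); pivot element 2/3.
Pivot on row 1; the obj-row RHS becomes 42 − (-1)·7 = 49.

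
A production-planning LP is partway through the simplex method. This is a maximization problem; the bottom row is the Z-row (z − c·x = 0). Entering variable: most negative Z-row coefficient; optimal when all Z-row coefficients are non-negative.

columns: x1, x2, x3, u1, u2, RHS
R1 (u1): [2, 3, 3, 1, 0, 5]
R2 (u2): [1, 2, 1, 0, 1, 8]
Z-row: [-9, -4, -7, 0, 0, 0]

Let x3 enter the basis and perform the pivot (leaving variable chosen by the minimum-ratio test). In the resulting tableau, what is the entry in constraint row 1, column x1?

2/3

Ratio test on column x3 — row 1: 5/3 = 5/3; row 2: 8/1 = 8. Minimum is 5/3 at row 1 (u1 leaves); pivot element 3.
Divide row 1 by 3; eliminate column x3 from the other rows.
In the new row 1, the x1 entry is the old entry divided by the pivot: 2/3 = 2/3.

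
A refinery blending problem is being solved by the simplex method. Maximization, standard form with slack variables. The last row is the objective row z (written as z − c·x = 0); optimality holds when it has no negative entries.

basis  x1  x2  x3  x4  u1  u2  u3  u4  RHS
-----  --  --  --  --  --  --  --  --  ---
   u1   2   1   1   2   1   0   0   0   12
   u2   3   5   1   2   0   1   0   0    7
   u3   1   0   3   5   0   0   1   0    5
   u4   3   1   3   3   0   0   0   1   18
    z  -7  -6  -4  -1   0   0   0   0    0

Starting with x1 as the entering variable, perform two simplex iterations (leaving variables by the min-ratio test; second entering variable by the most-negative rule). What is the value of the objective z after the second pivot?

18

Ratio test on column x1 — row 1: 12/2 = 6; row 2: 7/3 = 7/3; row 3: 5/1 = 5; row 4: 18/3 = 6. Minimum is 7/3 at row 2 (u2 leaves); pivot element 3.
Pivot on row 2; the z-row RHS becomes 0 − (-7)·(7/3) = 49/3.
Next entering variable (most negative z-row entry -5/3): x3.
Ratio test on column x3 — row 1: (22/3)/(1/3) = 22; row 2: (7/3)/(1/3) = 7; row 3: (8/3)/(8/3) = 1; row 4: 11/2 = 11/2. Minimum is 1 at row 3 (u3 leaves); pivot element 8/3.
After the second pivot the z-row RHS is 49/3 − (-5/3)·1 = 18.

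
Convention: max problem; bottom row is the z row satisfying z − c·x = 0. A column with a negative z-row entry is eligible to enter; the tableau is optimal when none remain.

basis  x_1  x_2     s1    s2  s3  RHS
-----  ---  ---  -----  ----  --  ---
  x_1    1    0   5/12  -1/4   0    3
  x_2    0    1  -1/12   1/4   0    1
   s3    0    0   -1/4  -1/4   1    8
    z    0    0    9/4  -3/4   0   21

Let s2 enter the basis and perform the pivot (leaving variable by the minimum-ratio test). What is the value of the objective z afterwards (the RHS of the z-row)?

24

Ratio test on column s2 — row 1: entry -1/4 ≤ 0; row 2: 1/(1/4) = 4; row 3: entry -1/4 ≤ 0. Minimum is 4 at row 2 (x_2 leaves); pivot element 1/4.
Pivot on row 2; the z-row RHS becomes 21 − (-3/4)·4 = 24.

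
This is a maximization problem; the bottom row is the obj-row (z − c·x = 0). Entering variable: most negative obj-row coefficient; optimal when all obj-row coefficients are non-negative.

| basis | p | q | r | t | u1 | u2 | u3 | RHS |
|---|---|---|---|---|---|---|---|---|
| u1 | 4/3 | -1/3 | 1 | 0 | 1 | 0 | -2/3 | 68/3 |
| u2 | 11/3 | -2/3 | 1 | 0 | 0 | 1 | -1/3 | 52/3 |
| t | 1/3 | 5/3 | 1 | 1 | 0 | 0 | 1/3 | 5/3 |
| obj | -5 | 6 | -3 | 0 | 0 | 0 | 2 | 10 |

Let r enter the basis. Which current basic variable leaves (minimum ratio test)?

Column r entries and ratios — u1: (68/3)/1 = 68/3; u2: (52/3)/1 = 52/3; t: (5/3)/1 = 5/3.
Smallest ratio is 5/3 in the row of t, so t leaves.

t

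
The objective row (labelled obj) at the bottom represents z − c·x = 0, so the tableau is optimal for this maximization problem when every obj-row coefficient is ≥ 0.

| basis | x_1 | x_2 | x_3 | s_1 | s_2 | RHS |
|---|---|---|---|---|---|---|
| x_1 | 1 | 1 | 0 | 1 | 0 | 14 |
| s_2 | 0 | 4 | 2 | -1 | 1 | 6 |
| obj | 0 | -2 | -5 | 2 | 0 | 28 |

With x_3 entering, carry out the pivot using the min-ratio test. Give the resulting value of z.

43

Ratio test on column x_3 — row 1: entry 0 ≤ 0; row 2: 6/2 = 3. Minimum is 3 at row 2 (s_2 leaves); pivot element 2.
Pivot on row 2; the obj-row RHS becomes 28 − (-5)·3 = 43.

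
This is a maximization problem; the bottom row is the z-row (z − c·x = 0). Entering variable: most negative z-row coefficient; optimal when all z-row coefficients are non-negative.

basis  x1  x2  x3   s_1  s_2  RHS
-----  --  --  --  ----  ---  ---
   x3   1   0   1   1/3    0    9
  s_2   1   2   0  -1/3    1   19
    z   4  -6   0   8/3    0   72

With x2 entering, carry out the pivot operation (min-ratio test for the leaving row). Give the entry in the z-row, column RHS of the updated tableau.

Ratio test on column x2 — row 1: entry 0 ≤ 0; row 2: 19/2 = 19/2. Minimum is 19/2 at row 2 (s_2 leaves); pivot element 2.
Divide row 2 by 2; eliminate column x2 from the other rows.
z-row update in column RHS: 72 − (-6)·(19/2) = 129.

129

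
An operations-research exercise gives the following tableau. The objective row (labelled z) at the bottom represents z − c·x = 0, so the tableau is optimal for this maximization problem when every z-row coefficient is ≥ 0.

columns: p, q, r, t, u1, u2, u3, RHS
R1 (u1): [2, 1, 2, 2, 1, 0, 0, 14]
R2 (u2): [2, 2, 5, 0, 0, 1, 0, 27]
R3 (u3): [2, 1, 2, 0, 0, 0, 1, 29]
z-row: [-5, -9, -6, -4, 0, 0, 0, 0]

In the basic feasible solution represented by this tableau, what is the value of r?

r is not in the basis, so in the current basic feasible solution r = 0.

0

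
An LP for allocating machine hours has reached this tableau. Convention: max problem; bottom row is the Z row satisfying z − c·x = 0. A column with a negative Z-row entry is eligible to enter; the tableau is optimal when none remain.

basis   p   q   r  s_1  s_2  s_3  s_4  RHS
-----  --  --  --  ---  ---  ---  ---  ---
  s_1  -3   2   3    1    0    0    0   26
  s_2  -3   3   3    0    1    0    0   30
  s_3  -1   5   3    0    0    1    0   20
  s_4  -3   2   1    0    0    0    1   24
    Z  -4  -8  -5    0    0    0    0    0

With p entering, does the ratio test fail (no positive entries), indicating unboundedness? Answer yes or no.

Every constraint-row entry in column p is ≤ 0, so increasing p is unbounded.

yes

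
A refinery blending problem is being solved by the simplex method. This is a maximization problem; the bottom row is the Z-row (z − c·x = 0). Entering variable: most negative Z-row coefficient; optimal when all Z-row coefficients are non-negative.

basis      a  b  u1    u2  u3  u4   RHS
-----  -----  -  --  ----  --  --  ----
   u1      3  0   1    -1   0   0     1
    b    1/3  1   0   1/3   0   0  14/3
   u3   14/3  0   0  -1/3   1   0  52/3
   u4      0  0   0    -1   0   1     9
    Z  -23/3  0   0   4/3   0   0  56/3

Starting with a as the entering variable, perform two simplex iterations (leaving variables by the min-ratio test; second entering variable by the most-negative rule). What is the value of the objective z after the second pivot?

Ratio test on column a — row 1: 1/3 = 1/3; row 2: (14/3)/(1/3) = 14; row 3: (52/3)/(14/3) = 26/7; row 4: entry 0 ≤ 0. Minimum is 1/3 at row 1 (u1 leaves); pivot element 3.
Pivot on row 1; the Z-row RHS becomes 56/3 − (-23/3)·(1/3) = 191/9.
Next entering variable (most negative Z-row entry -11/9): u2.
Ratio test on column u2 — row 1: entry -1/3 ≤ 0; row 2: (41/9)/(4/9) = 41/4; row 3: (142/9)/(11/9) = 142/11; row 4: entry -1 ≤ 0. Minimum is 41/4 at row 2 (b leaves); pivot element 4/9.
After the second pivot the Z-row RHS is 191/9 − (-11/9)·(41/4) = 135/4.

135/4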